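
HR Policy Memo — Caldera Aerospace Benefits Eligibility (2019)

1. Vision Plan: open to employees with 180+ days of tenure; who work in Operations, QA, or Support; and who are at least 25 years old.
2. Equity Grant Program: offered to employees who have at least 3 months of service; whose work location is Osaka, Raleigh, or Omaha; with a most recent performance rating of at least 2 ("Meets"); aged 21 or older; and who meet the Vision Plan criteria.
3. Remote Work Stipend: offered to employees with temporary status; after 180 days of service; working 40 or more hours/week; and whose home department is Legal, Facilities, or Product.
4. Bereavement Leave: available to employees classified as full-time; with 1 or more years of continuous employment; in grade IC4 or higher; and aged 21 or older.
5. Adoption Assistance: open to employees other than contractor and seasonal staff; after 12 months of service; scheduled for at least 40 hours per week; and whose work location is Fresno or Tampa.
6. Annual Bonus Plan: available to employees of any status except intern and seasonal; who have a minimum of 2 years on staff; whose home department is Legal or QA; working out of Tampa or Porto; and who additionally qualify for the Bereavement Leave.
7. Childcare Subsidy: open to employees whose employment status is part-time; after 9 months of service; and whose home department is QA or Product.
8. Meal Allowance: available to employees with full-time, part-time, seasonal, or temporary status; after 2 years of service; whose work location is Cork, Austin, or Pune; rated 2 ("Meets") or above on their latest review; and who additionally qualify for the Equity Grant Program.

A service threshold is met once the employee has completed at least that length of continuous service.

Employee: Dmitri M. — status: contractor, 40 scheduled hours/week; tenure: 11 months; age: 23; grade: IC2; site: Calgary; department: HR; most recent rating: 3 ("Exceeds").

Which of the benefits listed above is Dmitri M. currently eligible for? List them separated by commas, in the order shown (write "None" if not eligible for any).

Vision Plan — service 11 months ≥ 180 days ✓; dept HR ✗ → not eligible.
Equity Grant Program — service 11 months ≥ 3 months ✓; site Calgary ✗ (not Osaka, Raleigh, or Omaha) → not eligible.
Remote Work Stipend — status contractor ✗ (requires temporary) → not eligible.
Bereavement Leave — status contractor ✗ (requires full-time) → not eligible.
Adoption Assistance — status contractor ✗ (excluded) → not eligible.
Annual Bonus Plan — status contractor ✓ (not excluded); service 11 months < 2 years (≈730 days) ✗ → not eligible.
Childcare Subsidy — status contractor ✗ (requires part-time) → not eligible.
Meal Allowance — status contractor ✗ (requires full-time, part-time, seasonal, or temporary) → not eligible.

None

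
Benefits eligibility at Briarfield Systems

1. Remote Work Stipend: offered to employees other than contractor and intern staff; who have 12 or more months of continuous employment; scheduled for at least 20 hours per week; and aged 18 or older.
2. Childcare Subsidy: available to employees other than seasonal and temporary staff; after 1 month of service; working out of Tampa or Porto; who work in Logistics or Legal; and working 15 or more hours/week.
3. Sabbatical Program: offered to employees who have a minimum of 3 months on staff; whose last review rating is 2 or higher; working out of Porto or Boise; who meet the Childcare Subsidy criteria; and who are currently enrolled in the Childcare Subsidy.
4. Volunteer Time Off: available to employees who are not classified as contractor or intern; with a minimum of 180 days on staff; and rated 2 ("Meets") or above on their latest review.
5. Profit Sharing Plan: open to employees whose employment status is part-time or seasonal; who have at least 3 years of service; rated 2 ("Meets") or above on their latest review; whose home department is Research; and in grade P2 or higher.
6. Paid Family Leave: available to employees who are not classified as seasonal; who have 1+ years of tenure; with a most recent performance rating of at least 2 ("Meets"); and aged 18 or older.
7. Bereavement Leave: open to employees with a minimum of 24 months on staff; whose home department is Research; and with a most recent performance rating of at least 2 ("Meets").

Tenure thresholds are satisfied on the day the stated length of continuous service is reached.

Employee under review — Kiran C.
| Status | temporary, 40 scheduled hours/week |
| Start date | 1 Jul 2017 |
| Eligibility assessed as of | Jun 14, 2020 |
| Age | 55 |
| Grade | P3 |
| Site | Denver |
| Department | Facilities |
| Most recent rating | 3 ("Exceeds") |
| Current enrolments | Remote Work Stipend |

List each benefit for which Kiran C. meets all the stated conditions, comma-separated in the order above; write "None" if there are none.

Remote Work Stipend, Volunteer Time Off, Paid Family Leave

Service from 1 Jul 2017 to Jun 14, 2020: 1079 days.
Remote Work Stipend — status temporary ✓ (not excluded); service 1079 days ≥ 12 months (≈360 days) ✓; 40 hrs/wk ≥ 20 ✓; age 55 ≥ 18 ✓ → eligible.
Childcare Subsidy — status temporary ✗ (excluded) → not eligible.
Sabbatical Program — service 1079 days ≥ 3 months (≈90 days) ✓; rating 3 ≥ 2 ✓; site Denver ✗ (not Porto or Boise) → not eligible.
Volunteer Time Off — status temporary ✓ (not excluded); service 1079 days ≥ 180 days ✓; rating 3 ≥ 2 ✓ → eligible.
Profit Sharing Plan — status temporary ✗ (requires part-time or seasonal) → not eligible.
Paid Family Leave — status temporary ✓ (not excluded); service 1079 days ≥ 1 year (≈365 days) ✓; rating 3 ≥ 2 ✓; age 55 ≥ 18 ✓ → eligible.
Bereavement Leave — service 1079 days ≥ 24 months (≈720 days) ✓; dept Facilities ✗ → not eligible.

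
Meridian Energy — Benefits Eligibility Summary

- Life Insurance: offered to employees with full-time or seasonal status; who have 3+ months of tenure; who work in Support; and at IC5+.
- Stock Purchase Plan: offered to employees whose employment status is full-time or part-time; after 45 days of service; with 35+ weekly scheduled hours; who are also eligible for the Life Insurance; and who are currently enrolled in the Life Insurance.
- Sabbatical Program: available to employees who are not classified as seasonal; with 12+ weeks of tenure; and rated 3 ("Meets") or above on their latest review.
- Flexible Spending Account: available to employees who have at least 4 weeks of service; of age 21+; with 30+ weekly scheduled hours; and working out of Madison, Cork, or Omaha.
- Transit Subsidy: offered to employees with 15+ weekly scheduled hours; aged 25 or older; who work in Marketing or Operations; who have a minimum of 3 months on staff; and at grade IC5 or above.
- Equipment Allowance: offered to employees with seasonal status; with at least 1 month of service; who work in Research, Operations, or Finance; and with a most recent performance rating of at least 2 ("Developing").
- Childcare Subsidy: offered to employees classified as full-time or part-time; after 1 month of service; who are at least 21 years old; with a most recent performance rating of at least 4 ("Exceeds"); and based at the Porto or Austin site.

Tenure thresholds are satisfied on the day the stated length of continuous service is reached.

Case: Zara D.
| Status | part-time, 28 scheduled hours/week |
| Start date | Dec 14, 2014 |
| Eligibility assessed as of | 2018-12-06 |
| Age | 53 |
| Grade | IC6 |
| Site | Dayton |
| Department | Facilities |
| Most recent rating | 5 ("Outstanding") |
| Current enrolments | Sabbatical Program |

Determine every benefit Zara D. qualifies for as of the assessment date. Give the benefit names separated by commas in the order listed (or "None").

Sabbatical Program

Service from Dec 14, 2014 to 2018-12-06: 1453 days.
Life Insurance — status part-time ✗ (requires full-time or seasonal) → not eligible.
Stock Purchase Plan — status part-time ✓; service 1453 days ≥ 45 days ✓; 28 hrs/wk < 35 ✗ → not eligible.
Sabbatical Program — status part-time ✓ (not excluded); service 1453 days ≥ 12 weeks (≈84 days) ✓; rating 5 ≥ 3 ✓ → eligible.
Flexible Spending Account — service 1453 days ≥ 4 weeks (≈28 days) ✓; age 53 ≥ 21 ✓; 28 hrs/wk < 30 ✗ → not eligible.
Transit Subsidy — 28 hrs/wk ≥ 15 ✓; age 53 ≥ 25 ✓; dept Facilities ✗ → not eligible.
Equipment Allowance — status part-time ✗ (requires seasonal) → not eligible.
Childcare Subsidy — status part-time ✓; service 1453 days ≥ 1 month (≈30 days) ✓; age 53 ≥ 21 ✓; rating 5 ≥ 4 ✓; site Dayton ✗ (not Porto or Austin) → not eligible.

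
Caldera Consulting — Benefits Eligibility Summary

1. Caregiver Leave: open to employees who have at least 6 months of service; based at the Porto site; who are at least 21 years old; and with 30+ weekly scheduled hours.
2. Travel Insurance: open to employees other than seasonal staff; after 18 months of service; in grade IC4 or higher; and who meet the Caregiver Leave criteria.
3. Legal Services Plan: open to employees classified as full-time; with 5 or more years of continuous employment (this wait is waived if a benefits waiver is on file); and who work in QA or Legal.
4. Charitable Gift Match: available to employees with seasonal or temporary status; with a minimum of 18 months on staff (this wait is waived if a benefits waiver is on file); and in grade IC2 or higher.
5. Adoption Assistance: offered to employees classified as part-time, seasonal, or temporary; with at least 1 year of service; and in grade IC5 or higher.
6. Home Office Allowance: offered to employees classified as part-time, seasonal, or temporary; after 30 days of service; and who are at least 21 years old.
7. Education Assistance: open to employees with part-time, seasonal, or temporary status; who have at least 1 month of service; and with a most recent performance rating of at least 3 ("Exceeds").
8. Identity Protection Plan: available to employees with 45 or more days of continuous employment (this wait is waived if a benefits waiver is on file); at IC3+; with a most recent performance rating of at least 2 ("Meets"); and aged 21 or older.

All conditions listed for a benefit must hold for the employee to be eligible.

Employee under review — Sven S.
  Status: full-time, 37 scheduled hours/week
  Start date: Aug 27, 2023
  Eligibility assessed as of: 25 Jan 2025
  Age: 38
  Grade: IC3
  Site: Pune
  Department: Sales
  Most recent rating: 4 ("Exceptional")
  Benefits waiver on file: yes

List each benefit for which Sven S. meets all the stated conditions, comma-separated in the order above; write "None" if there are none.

Identity Protection Plan

Service from Aug 27, 2023 to 25 Jan 2025: 517 days.
Caregiver Leave — service 517 days ≥ 6 months (≈180 days) ✓; site Pune ✗ (not Porto) → not eligible.
Travel Insurance — status full-time ✓ (not excluded); service 517 days < 18 months (≈540 days) ✗ → not eligible.
Legal Services Plan — status full-time ✓; benefits waiver on file ✓; dept Sales ✗ → not eligible.
Charitable Gift Match — status full-time ✗ (requires seasonal or temporary) → not eligible.
Adoption Assistance — status full-time ✗ (requires part-time, seasonal, or temporary) → not eligible.
Home Office Allowance — status full-time ✗ (requires part-time, seasonal, or temporary) → not eligible.
Education Assistance — status full-time ✗ (requires part-time, seasonal, or temporary) → not eligible.
Identity Protection Plan — benefits waiver on file ✓; grade IC3 ≥ IC3 ✓; rating 4 ≥ 2 ✓; age 38 ≥ 21 ✓ → eligible.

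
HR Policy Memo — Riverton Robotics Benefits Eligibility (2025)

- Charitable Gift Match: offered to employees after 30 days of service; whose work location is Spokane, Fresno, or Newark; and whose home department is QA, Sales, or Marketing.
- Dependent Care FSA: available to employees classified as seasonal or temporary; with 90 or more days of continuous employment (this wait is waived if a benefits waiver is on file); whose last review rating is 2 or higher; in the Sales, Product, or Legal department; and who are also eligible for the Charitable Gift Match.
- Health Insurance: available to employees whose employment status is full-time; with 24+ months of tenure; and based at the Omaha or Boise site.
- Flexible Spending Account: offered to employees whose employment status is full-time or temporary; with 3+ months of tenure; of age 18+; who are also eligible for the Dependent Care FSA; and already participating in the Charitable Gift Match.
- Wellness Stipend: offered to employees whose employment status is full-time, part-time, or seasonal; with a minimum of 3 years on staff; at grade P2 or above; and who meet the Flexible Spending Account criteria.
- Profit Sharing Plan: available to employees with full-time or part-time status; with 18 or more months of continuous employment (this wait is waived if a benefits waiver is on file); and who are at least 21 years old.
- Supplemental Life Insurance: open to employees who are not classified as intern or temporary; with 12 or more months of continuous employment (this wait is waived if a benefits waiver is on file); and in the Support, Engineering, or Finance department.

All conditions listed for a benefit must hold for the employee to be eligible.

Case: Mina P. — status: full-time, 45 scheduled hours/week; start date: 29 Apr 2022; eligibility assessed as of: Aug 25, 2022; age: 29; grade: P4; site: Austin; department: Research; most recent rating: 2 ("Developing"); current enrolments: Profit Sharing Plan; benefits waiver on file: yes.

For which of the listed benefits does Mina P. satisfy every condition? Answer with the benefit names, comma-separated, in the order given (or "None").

Profit Sharing Plan

Service from 29 Apr 2022 to Aug 25, 2022: 118 days.
Charitable Gift Match — service 118 days ≥ 30 days ✓; site Austin ✗ (not Spokane, Fresno, or Newark) → not eligible.
Dependent Care FSA — status full-time ✗ (requires seasonal or temporary) → not eligible.
Health Insurance — status full-time ✓; service 118 days < 24 months (≈720 days) ✗ → not eligible.
Flexible Spending Account — status full-time ✓; service 118 days ≥ 3 months (≈90 days) ✓; age 29 ≥ 18 ✓; not eligible for Dependent Care FSA ✗ → not eligible.
Wellness Stipend — status full-time ✓; service 118 days < 3 years (≈1095 days) ✗ → not eligible.
Profit Sharing Plan — status full-time ✓; benefits waiver on file ✓; age 29 ≥ 21 ✓ → eligible.
Supplemental Life Insurance — status full-time ✓ (not excluded); benefits waiver on file ✓; dept Research ✗ → not eligible.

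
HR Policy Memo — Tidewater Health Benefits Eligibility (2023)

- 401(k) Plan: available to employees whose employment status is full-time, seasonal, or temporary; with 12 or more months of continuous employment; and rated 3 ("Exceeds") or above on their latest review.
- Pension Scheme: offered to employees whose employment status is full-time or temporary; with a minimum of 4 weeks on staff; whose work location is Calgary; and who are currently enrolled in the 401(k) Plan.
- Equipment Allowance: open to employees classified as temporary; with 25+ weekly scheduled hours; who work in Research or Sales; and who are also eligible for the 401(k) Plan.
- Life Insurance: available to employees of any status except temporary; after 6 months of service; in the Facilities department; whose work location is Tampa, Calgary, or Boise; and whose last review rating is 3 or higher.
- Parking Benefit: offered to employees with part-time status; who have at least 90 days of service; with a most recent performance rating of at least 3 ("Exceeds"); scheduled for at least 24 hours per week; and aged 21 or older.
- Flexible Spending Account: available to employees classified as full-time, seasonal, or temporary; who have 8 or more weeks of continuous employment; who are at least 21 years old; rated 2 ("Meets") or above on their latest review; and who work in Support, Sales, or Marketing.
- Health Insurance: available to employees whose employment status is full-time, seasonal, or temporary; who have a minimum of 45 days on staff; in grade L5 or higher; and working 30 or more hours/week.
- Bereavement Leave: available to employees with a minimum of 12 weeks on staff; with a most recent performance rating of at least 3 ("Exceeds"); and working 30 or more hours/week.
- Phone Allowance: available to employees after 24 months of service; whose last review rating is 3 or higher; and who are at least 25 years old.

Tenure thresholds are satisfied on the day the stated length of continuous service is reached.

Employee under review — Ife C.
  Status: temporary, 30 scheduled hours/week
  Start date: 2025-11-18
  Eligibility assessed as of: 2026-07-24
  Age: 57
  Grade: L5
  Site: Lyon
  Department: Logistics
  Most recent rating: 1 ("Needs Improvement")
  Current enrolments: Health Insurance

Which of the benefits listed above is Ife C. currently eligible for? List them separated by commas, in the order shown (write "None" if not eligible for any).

Service from 2025-11-18 to 2026-07-24: 248 days.
401(k) Plan — status temporary ✓; service 248 days < 12 months (≈360 days) ✗ → not eligible.
Pension Scheme — status temporary ✓; service 248 days ≥ 4 weeks (≈28 days) ✓; site Lyon ✗ (not Calgary) → not eligible.
Equipment Allowance — status temporary ✓; 30 hrs/wk ≥ 25 ✓; dept Logistics ✗ → not eligible.
Life Insurance — status temporary ✗ (excluded) → not eligible.
Parking Benefit — status temporary ✗ (requires part-time) → not eligible.
Flexible Spending Account — status temporary ✓; service 248 days ≥ 8 weeks (≈56 days) ✓; age 57 ≥ 21 ✓; rating 1 < 2 ✗ → not eligible.
Health Insurance — status temporary ✓; service 248 days ≥ 45 days ✓; grade L5 ≥ L5 ✓; 30 hrs/wk ≥ 30 ✓ → eligible.
Bereavement Leave — service 248 days ≥ 12 weeks (≈84 days) ✓; rating 1 < 3 ✗ → not eligible.
Phone Allowance — service 248 days < 24 months (≈720 days) ✗ → not eligible.

Health Insurance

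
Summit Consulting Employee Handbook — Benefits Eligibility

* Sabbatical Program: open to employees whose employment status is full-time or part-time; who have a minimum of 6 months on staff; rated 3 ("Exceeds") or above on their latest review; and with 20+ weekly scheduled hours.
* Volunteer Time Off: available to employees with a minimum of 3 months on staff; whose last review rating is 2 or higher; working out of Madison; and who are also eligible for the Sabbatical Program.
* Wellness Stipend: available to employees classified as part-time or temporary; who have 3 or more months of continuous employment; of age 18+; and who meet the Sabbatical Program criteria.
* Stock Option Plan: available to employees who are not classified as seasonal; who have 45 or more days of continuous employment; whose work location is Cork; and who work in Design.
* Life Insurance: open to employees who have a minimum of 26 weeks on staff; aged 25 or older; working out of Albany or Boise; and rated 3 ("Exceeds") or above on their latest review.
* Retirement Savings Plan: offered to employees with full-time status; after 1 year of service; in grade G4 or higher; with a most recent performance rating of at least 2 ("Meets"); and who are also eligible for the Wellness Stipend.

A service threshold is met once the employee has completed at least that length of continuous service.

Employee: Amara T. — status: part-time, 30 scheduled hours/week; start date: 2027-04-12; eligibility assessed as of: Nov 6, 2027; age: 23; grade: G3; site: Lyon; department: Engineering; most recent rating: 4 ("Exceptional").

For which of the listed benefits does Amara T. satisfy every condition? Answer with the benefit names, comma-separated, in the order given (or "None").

Service from 2027-04-12 to Nov 6, 2027: 208 days.
Sabbatical Program — status part-time ✓; service 208 days ≥ 6 months (≈180 days) ✓; rating 4 ≥ 3 ✓; 30 hrs/wk ≥ 20 ✓ → eligible.
Volunteer Time Off — service 208 days ≥ 3 months (≈90 days) ✓; rating 4 ≥ 2 ✓; site Lyon ✗ (not Madison) → not eligible.
Wellness Stipend — status part-time ✓; service 208 days ≥ 3 months (≈90 days) ✓; age 23 ≥ 18 ✓; eligible for Sabbatical Program ✓ → eligible.
Stock Option Plan — status part-time ✓ (not excluded); service 208 days ≥ 45 days ✓; site Lyon ✗ (not Cork) → not eligible.
Life Insurance — service 208 days ≥ 26 weeks (≈182 days) ✓; age 23 < 25 ✗ → not eligible.
Retirement Savings Plan — status part-time ✗ (requires full-time) → not eligible.

Sabbatical Program, Wellness Stipend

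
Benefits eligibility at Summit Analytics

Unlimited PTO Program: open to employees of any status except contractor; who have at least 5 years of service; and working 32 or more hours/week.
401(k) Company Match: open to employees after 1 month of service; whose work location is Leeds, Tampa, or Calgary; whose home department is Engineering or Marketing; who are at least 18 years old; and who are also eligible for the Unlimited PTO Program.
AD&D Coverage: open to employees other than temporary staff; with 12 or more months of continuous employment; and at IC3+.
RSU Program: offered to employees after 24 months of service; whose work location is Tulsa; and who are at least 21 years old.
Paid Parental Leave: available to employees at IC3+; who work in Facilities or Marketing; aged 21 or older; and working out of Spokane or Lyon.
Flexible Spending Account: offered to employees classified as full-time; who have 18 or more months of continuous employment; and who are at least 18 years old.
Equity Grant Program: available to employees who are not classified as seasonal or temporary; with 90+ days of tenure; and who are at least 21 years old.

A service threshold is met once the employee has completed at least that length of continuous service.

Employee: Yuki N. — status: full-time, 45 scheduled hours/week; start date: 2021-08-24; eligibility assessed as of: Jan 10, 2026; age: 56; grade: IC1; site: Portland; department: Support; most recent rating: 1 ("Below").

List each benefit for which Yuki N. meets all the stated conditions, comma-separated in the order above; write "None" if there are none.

Flexible Spending Account, Equity Grant Program

Service from 2021-08-24 to Jan 10, 2026: 1600 days.
Unlimited PTO Program — status full-time ✓ (not excluded); service 1600 days < 5 years (≈1825 days) ✗ → not eligible.
401(k) Company Match — service 1600 days ≥ 1 month (≈30 days) ✓; site Portland ✗ (not Leeds, Tampa, or Calgary) → not eligible.
AD&D Coverage — status full-time ✓ (not excluded); service 1600 days ≥ 12 months (≈360 days) ✓; grade IC1 < IC3 ✗ → not eligible.
RSU Program — service 1600 days ≥ 24 months (≈720 days) ✓; site Portland ✗ (not Tulsa) → not eligible.
Paid Parental Leave — grade IC1 < IC3 ✗ → not eligible.
Flexible Spending Account — status full-time ✓; service 1600 days ≥ 18 months (≈540 days) ✓; age 56 ≥ 18 ✓ → eligible.
Equity Grant Program — status full-time ✓ (not excluded); service 1600 days ≥ 90 days ✓; age 56 ≥ 21 ✓ → eligible.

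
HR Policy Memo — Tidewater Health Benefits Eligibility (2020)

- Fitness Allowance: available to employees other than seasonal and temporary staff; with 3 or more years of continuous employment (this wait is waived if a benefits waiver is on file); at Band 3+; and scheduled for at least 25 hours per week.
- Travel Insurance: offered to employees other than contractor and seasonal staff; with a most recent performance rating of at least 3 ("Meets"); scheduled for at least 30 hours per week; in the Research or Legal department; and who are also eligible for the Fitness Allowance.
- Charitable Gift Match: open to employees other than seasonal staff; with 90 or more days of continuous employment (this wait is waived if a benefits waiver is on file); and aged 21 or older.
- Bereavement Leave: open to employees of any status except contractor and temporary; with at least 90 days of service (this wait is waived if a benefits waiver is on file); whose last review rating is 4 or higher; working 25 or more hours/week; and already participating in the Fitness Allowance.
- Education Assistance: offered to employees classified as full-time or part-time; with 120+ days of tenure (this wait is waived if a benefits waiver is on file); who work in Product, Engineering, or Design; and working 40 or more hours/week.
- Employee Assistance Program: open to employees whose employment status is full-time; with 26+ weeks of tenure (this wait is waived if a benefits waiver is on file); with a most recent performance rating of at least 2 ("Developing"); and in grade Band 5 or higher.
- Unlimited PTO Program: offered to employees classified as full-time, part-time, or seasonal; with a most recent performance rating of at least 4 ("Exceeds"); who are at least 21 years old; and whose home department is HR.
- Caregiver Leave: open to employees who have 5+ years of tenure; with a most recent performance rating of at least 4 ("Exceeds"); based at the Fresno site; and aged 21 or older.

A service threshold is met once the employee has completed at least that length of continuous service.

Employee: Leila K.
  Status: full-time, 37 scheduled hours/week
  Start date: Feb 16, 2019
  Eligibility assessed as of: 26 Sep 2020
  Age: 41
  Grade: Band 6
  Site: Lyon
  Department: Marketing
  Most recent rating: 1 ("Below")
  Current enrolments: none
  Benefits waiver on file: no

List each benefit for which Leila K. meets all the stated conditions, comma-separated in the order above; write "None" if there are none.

Charitable Gift Match

Service from Feb 16, 2019 to 26 Sep 2020: 588 days.
Fitness Allowance — status full-time ✓ (not excluded); no waiver, service 588 days < 3 years (≈1095 days) ✗ → not eligible.
Travel Insurance — status full-time ✓ (not excluded); rating 1 < 3 ✗ → not eligible.
Charitable Gift Match — status full-time ✓ (not excluded); no waiver, service 588 days ≥ 90 days ✓; age 41 ≥ 21 ✓ → eligible.
Bereavement Leave — status full-time ✓ (not excluded); no waiver, service 588 days ≥ 90 days ✓; rating 1 < 4 ✗ → not eligible.
Education Assistance — status full-time ✓; no waiver, service 588 days ≥ 120 days ✓; dept Marketing ✗ → not eligible.
Employee Assistance Program — status full-time ✓; no waiver, service 588 days ≥ 26 weeks (≈182 days) ✓; rating 1 < 2 ✗ → not eligible.
Unlimited PTO Program — status full-time ✓; rating 1 < 4 ✗ → not eligible.
Caregiver Leave — service 588 days < 5 years (≈1825 days) ✗ → not eligible.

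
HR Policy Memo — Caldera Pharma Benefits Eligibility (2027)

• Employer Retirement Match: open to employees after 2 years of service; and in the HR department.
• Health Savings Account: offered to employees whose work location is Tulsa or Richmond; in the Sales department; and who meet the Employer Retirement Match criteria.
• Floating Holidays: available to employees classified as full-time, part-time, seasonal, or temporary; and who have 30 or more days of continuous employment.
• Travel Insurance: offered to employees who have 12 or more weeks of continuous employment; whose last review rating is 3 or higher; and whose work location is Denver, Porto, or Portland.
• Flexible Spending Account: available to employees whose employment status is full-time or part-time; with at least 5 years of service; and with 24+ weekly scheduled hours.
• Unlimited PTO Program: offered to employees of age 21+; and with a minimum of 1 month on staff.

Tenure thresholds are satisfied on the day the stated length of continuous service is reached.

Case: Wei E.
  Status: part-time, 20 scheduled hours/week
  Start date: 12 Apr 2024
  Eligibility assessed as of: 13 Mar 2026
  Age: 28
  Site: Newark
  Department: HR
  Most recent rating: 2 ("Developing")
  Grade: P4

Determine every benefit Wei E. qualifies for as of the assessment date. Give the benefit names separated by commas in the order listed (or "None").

Service from 12 Apr 2024 to 13 Mar 2026: 700 days.
Employer Retirement Match — service 700 days < 2 years (≈730 days) ✗ → not eligible.
Health Savings Account — site Newark ✗ (not Tulsa or Richmond) → not eligible.
Floating Holidays — status part-time ✓; service 700 days ≥ 30 days ✓ → eligible.
Travel Insurance — service 700 days ≥ 12 weeks (≈84 days) ✓; rating 2 < 3 ✗ → not eligible.
Flexible Spending Account — status part-time ✓; service 700 days < 5 years (≈1825 days) ✗ → not eligible.
Unlimited PTO Program — age 28 ≥ 21 ✓; service 700 days ≥ 1 month (≈30 days) ✓ → eligible.

Floating Holidays, Unlimited PTO Program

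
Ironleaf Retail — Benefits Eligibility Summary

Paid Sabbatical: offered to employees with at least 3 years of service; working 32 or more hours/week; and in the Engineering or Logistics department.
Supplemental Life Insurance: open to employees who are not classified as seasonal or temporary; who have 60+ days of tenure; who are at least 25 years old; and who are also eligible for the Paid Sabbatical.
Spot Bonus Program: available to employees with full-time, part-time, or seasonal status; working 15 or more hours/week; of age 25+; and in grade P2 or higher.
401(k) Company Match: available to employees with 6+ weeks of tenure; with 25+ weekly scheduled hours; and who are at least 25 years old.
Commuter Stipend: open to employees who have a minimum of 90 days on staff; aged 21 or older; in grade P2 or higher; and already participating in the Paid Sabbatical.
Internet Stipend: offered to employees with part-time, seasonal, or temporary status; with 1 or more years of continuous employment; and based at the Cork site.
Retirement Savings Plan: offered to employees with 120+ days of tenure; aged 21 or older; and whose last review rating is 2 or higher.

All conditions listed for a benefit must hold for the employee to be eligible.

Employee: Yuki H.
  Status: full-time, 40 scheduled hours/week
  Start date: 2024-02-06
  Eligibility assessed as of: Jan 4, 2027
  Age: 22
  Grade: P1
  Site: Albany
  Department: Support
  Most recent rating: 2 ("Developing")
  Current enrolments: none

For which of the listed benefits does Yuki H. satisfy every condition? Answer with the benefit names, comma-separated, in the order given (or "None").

Retirement Savings Plan

Service from 2024-02-06 to Jan 4, 2027: 1063 days.
Paid Sabbatical — service 1063 days < 3 years (≈1095 days) ✗ → not eligible.
Supplemental Life Insurance — status full-time ✓ (not excluded); service 1063 days ≥ 60 days ✓; age 22 < 25 ✗ → not eligible.
Spot Bonus Program — status full-time ✓; 40 hrs/wk ≥ 15 ✓; age 22 < 25 ✗ → not eligible.
401(k) Company Match — service 1063 days ≥ 6 weeks (≈42 days) ✓; 40 hrs/wk ≥ 25 ✓; age 22 < 25 ✗ → not eligible.
Commuter Stipend — service 1063 days ≥ 90 days ✓; age 22 ≥ 21 ✓; grade P1 < P2 ✗ → not eligible.
Internet Stipend — status full-time ✗ (requires part-time, seasonal, or temporary) → not eligible.
Retirement Savings Plan — service 1063 days ≥ 120 days ✓; age 22 ≥ 21 ✓; rating 2 ≥ 2 ✓ → eligible.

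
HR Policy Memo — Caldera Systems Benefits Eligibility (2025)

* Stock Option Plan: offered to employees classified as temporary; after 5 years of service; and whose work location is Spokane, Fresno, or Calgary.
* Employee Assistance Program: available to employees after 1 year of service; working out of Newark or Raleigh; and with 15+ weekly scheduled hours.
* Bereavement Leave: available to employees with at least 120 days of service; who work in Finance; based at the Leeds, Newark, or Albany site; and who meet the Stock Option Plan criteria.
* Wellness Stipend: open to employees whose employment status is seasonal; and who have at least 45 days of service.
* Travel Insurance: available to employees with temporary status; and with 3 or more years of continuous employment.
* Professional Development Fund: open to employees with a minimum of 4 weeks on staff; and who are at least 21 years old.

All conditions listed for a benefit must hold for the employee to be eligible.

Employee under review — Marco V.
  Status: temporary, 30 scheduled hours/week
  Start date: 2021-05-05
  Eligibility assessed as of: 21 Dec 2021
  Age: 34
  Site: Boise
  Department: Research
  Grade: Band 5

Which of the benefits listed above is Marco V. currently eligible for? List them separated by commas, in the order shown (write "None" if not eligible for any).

Professional Development Fund

Service from 2021-05-05 to 21 Dec 2021: 230 days.
Stock Option Plan — status temporary ✓; service 230 days < 5 years (≈1825 days) ✗ → not eligible.
Employee Assistance Program — service 230 days < 1 year (≈365 days) ✗ → not eligible.
Bereavement Leave — service 230 days ≥ 120 days ✓; dept Research ✗ → not eligible.
Wellness Stipend — status temporary ✗ (requires seasonal) → not eligible.
Travel Insurance — status temporary ✓; service 230 days < 3 years (≈1095 days) ✗ → not eligible.
Professional Development Fund — service 230 days ≥ 4 weeks (≈28 days) ✓; age 34 ≥ 21 ✓ → eligible.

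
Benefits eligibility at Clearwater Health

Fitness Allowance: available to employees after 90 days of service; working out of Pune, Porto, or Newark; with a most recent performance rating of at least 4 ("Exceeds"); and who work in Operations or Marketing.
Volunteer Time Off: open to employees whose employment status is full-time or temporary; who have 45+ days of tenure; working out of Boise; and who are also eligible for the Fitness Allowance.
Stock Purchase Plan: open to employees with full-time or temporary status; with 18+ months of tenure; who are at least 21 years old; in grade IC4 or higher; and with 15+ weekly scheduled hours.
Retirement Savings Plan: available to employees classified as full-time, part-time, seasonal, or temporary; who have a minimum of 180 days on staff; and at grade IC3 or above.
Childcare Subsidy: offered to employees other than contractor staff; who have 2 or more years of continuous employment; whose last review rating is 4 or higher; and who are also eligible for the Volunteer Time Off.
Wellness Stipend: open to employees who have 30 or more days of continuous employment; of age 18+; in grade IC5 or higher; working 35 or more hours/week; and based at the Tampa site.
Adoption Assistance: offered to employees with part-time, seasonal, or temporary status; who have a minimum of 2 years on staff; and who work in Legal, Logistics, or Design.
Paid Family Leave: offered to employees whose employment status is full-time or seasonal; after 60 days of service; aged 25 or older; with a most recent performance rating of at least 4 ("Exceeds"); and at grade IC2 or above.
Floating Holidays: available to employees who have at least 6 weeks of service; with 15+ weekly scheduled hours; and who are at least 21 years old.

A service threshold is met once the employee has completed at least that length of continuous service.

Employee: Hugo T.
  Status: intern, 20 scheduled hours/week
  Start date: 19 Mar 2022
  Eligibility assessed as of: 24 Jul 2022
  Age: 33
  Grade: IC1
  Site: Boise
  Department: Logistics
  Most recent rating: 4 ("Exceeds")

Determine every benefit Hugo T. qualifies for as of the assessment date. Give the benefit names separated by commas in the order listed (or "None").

Service from 19 Mar 2022 to 24 Jul 2022: 127 days.
Fitness Allowance — service 127 days ≥ 90 days ✓; site Boise ✗ (not Pune, Porto, or Newark) → not eligible.
Volunteer Time Off — status intern ✗ (requires full-time or temporary) → not eligible.
Stock Purchase Plan — status intern ✗ (requires full-time or temporary) → not eligible.
Retirement Savings Plan — status intern ✗ (requires full-time, part-time, seasonal, or temporary) → not eligible.
Childcare Subsidy — status intern ✓ (not excluded); service 127 days < 2 years (≈730 days) ✗ → not eligible.
Wellness Stipend — service 127 days ≥ 30 days ✓; age 33 ≥ 18 ✓; grade IC1 < IC5 ✗ → not eligible.
Adoption Assistance — status intern ✗ (requires part-time, seasonal, or temporary) → not eligible.
Paid Family Leave — status intern ✗ (requires full-time or seasonal) → not eligible.
Floating Holidays — service 127 days ≥ 6 weeks (≈42 days) ✓; 20 hrs/wk ≥ 15 ✓; age 33 ≥ 21 ✓ → eligible.

Floating Holidays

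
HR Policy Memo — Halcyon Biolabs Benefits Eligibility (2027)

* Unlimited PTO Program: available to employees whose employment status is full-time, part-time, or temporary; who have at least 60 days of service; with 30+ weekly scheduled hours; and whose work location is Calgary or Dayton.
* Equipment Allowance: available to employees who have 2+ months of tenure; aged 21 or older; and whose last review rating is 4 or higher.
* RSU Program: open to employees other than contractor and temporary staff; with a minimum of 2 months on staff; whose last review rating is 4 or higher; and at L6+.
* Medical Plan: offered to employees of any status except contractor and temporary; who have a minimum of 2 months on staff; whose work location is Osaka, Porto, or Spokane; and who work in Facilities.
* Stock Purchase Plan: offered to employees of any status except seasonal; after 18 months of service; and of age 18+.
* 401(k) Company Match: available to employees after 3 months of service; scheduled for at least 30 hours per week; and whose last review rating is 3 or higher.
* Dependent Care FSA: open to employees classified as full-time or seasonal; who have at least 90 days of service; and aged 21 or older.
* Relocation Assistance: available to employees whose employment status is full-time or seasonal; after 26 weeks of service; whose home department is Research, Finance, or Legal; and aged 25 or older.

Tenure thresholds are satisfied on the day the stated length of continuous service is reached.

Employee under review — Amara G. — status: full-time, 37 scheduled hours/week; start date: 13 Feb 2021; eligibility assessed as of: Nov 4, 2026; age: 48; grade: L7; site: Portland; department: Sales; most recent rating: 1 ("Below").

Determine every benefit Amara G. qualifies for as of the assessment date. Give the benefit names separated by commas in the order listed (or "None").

Stock Purchase Plan, Dependent Care FSA

Service from 13 Feb 2021 to Nov 4, 2026: 2090 days.
Unlimited PTO Program — status full-time ✓; service 2090 days ≥ 60 days ✓; 37 hrs/wk ≥ 30 ✓; site Portland ✗ (not Calgary or Dayton) → not eligible.
Equipment Allowance — service 2090 days ≥ 2 months (≈60 days) ✓; age 48 ≥ 21 ✓; rating 1 < 4 ✗ → not eligible.
RSU Program — status full-time ✓ (not excluded); service 2090 days ≥ 2 months (≈60 days) ✓; rating 1 < 4 ✗ → not eligible.
Medical Plan — status full-time ✓ (not excluded); service 2090 days ≥ 2 months (≈60 days) ✓; site Portland ✗ (not Osaka, Porto, or Spokane) → not eligible.
Stock Purchase Plan — status full-time ✓ (not excluded); service 2090 days ≥ 18 months (≈540 days) ✓; age 48 ≥ 18 ✓ → eligible.
401(k) Company Match — service 2090 days ≥ 3 months (≈90 days) ✓; 37 hrs/wk ≥ 30 ✓; rating 1 < 3 ✗ → not eligible.
Dependent Care FSA — status full-time ✓; service 2090 days ≥ 90 days ✓; age 48 ≥ 21 ✓ → eligible.
Relocation Assistance — status full-time ✓; service 2090 days ≥ 26 weeks (≈182 days) ✓; dept Sales ✗ → not eligible.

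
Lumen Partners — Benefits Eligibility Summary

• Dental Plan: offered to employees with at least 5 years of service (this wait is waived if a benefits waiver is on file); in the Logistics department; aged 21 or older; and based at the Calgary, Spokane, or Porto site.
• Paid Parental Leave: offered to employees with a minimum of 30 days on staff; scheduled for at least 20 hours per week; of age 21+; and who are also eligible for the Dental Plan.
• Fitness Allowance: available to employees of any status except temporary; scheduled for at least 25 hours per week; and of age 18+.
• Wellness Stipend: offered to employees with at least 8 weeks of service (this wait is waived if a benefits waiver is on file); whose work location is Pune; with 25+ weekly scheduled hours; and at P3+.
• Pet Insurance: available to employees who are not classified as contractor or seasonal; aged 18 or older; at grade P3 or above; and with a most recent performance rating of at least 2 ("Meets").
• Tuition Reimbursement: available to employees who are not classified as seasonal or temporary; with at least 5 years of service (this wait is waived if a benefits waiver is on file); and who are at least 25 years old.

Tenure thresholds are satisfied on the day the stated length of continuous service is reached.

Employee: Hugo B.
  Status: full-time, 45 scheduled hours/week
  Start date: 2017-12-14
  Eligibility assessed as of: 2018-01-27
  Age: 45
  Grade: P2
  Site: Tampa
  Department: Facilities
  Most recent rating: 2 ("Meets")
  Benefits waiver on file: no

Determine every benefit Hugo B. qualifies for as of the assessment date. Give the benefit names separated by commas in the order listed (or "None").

Service from 2017-12-14 to 2018-01-27: 44 days.
Dental Plan — no waiver, service 44 days < 5 years (≈1825 days) ✗ → not eligible.
Paid Parental Leave — service 44 days ≥ 30 days ✓; 45 hrs/wk ≥ 20 ✓; age 45 ≥ 21 ✓; not eligible for Dental Plan ✗ → not eligible.
Fitness Allowance — status full-time ✓ (not excluded); 45 hrs/wk ≥ 25 ✓; age 45 ≥ 18 ✓ → eligible.
Wellness Stipend — no waiver, service 44 days < 8 weeks (≈56 days) ✗ → not eligible.
Pet Insurance — status full-time ✓ (not excluded); age 45 ≥ 18 ✓; grade P2 < P3 ✗ → not eligible.
Tuition Reimbursement — status full-time ✓ (not excluded); no waiver, service 44 days < 5 years (≈1825 days) ✗ → not eligible.

Fitness Allowance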